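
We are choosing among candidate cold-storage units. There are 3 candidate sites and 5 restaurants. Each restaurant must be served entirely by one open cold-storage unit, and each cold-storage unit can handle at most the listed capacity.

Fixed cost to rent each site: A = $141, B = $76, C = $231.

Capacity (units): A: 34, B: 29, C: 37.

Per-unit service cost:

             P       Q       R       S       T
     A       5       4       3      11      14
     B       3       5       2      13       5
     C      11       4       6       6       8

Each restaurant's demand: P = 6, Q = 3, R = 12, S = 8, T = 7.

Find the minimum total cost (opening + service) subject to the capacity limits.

Minimum total cost: 394

Open {A, B}: P→B 3·6=18, Q→A 4·3=12, R→B 2·12=24, S→A 11·8=88, T→B 5·7=35.
Loads: A carries 11/34, B carries 25/29. Service 177; fixed 217; total 394.
Next best feasible plan costs 397.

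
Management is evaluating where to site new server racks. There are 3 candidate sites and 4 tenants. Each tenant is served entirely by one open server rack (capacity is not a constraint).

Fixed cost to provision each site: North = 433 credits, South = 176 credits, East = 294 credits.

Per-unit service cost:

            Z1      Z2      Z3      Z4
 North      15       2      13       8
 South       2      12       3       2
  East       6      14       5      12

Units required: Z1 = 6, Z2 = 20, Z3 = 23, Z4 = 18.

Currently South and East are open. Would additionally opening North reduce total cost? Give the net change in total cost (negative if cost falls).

Current service cost with {South, East}: 357.
Adding North: each tenant re-picks its cheapest; new service cost 157, saving 200.
Extra fixed cost: 433. Net change = 433 − 200 = 233.
(Totals: 827 → 1060.)

No — net change +233 (cost rises by 233).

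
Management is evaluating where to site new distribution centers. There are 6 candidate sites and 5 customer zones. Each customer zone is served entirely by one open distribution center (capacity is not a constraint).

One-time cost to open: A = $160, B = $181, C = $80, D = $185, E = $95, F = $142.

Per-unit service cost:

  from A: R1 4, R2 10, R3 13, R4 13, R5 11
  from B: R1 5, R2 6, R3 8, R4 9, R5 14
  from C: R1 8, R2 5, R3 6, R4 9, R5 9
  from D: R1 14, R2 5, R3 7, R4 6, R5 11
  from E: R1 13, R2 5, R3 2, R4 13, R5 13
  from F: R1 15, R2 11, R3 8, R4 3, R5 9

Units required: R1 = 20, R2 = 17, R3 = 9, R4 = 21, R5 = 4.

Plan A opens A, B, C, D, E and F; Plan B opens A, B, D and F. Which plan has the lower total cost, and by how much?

Plan B is cheaper by 130.

Plan A: {A, B, C, D, E, F}: R1→A 4·20=80, R2→C 5·17=85, R3→E 2·9=18, R4→F 3·21=63, R5→C 9·4=36. Service 282; fixed 843; total 1125.
Plan B: {A, B, D, F}: R1→A 4·20=80, R2→D 5·17=85, R3→D 7·9=63, R4→F 3·21=63, R5→F 9·4=36. Service 327; fixed 668; total 995.
Difference: |1125 − 995| = 130.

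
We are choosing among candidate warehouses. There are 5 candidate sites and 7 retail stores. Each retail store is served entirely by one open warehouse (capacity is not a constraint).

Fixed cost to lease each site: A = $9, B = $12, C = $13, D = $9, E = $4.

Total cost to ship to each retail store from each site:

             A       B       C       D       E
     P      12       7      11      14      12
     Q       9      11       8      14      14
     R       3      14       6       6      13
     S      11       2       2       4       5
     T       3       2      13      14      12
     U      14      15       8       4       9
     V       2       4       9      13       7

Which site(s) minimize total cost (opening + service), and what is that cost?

For any fixed open set, each retail store goes to its cheapest open site; total = fixed + service.
{A, D}: P→A 12, Q→A 9, R→A 3, S→D 4, T→A 3, U→D 4, V→A 2. Service 37; fixed 18; total 55.
{A, E}: P→A 12, Q→A 9, R→A 3, S→E 5, T→A 3, U→E 9, V→A 2. Service 43; fixed 13; total 56.
{B, D}: P→B 7, Q→B 11, R→D 6, S→B 2, T→B 2, U→D 4, V→B 4. Service 36; fixed 21; total 57.
{A, B, C, D, E}: service 28 + fixed 47 = 75
No other subset beats 55.

Open A and D; minimum total cost 55.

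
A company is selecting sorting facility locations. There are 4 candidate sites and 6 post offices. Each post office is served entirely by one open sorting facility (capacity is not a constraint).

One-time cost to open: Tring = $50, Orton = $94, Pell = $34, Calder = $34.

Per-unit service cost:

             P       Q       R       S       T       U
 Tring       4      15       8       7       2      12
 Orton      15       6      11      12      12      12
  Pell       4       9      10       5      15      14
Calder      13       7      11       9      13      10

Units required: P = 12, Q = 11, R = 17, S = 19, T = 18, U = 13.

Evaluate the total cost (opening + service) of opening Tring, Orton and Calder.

Total cost: 727

Each post office is assigned to its cheapest site among the open ones.
{Tring, Orton, Calder}: P→Tring 4·12=48, Q→Orton 6·11=66, R→Tring 8·17=136, S→Tring 7·19=133, T→Tring 2·18=36, U→Calder 10·13=130. Service 549; fixed 178; total 727.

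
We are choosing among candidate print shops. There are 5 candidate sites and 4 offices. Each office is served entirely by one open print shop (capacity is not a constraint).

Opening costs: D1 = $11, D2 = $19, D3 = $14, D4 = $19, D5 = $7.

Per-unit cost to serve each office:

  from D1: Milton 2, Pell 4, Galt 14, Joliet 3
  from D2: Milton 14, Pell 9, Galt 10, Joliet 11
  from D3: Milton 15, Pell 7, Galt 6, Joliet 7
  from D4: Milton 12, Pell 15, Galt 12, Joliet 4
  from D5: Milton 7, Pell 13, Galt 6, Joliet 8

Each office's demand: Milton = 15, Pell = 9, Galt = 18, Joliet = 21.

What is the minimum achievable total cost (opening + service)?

Minimum total cost: 255

For any fixed open set, each office goes to its cheapest open site; total = fixed + service.
{D1, D5}: Milton→D1 2·15=30, Pell→D1 4·9=36, Galt→D5 6·18=108, Joliet→D1 3·21=63. Service 237; fixed 18; total 255.
{D1, D3}: Milton→D1 2·15=30, Pell→D1 4·9=36, Galt→D3 6·18=108, Joliet→D1 3·21=63. Service 237; fixed 25; total 262.
{D1, D3, D5}: Milton→D1 2·15=30, Pell→D1 4·9=36, Galt→D3 6·18=108, Joliet→D1 3·21=63. Service 237; fixed 32; total 269.
{D1, D2, D3, D4, D5}: Milton→D1 2·15=30, Pell→D1 4·9=36, Galt→D3 6·18=108, Joliet→D1 3·21=63. Service 237; fixed 70; total 307.
No other subset beats 255.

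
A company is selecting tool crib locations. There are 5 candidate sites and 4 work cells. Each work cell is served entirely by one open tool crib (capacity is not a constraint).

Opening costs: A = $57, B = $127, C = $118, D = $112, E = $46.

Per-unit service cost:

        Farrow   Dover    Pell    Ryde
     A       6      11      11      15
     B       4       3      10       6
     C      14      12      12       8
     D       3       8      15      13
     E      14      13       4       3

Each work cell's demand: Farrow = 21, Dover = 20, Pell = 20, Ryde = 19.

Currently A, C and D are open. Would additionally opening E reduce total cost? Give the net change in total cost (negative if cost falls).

Current service cost with {A, C, D}: 595.
Adding E: each work cell re-picks its cheapest; new service cost 360, saving 235.
Extra fixed cost: 46. Net change = 46 − 235 = -189.
(Totals: 882 → 693.)

Yes — net change −189 (cost falls by 189).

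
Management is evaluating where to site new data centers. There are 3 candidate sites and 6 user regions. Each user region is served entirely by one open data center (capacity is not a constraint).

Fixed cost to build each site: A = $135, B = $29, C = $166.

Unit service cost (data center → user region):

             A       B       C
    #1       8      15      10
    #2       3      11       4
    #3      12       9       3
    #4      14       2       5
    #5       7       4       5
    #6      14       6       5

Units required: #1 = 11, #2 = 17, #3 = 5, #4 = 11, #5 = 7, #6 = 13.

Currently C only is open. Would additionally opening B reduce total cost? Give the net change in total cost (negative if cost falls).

Current service cost with {C}: 348.
Adding B: each user region re-picks its cheapest; new service cost 308, saving 40.
Extra fixed cost: 29. Net change = 29 − 40 = -11.
(Totals: 514 → 503.)

Yes — net change −11 (cost falls by 11).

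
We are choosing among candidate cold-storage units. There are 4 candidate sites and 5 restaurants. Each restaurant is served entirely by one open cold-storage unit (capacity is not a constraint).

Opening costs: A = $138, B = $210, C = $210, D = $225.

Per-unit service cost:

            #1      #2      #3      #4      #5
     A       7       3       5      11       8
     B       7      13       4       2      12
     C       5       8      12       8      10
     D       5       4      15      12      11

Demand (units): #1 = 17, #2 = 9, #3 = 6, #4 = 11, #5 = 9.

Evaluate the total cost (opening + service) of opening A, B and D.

Each restaurant is assigned to its cheapest site among the open ones.
{A, B, D}: #1→D 5·17=85, #2→A 3·9=27, #3→B 4·6=24, #4→B 2·11=22, #5→A 8·9=72. Service 230; fixed 573; total 803.

Total cost: 803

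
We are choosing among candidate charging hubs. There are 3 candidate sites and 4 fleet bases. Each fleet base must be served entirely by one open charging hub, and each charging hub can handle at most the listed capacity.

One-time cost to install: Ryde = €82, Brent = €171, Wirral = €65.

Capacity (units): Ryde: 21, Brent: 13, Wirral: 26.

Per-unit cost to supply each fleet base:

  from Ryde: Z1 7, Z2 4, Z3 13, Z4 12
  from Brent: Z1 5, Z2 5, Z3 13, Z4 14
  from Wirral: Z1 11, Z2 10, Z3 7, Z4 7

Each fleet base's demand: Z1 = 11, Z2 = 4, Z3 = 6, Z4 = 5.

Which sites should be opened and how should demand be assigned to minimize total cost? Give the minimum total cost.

Open {Wirral}: Z1→Wirral 11·11=121, Z2→Wirral 10·4=40, Z3→Wirral 7·6=42, Z4→Wirral 7·5=35.
Loads: Wirral carries 26/26. Service 238; fixed 65; total 303.
Next best feasible plan costs 317.

Minimum total cost: 303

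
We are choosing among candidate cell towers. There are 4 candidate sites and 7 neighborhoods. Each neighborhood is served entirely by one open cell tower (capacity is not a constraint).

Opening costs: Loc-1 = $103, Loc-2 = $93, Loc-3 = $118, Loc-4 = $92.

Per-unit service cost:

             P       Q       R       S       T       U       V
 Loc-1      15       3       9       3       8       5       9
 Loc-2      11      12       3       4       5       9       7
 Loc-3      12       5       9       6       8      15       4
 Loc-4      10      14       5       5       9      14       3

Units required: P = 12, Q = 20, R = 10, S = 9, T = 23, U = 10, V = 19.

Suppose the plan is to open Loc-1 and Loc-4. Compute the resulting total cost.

Total cost: 743

Each neighborhood is assigned to its cheapest site among the open ones.
{Loc-1, Loc-4}: P→Loc-4 10·12=120, Q→Loc-1 3·20=60, R→Loc-4 5·10=50, S→Loc-1 3·9=27, T→Loc-1 8·23=184, U→Loc-1 5·10=50, V→Loc-4 3·19=57. Service 548; fixed 195; total 743.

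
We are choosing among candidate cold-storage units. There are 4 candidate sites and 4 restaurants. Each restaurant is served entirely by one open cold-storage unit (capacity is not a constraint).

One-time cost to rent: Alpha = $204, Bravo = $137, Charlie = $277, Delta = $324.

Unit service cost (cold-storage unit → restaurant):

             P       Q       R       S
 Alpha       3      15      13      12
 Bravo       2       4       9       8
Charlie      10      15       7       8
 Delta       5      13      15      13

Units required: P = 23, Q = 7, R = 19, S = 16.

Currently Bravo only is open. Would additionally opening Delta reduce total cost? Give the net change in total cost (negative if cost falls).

No — net change +324 (cost rises by 324).

Current service cost with {Bravo}: 373.
Adding Delta: each restaurant re-picks its cheapest; new service cost 373, saving 0.
Extra fixed cost: 324. Net change = 324 − 0 = 324.
(Totals: 510 → 834.)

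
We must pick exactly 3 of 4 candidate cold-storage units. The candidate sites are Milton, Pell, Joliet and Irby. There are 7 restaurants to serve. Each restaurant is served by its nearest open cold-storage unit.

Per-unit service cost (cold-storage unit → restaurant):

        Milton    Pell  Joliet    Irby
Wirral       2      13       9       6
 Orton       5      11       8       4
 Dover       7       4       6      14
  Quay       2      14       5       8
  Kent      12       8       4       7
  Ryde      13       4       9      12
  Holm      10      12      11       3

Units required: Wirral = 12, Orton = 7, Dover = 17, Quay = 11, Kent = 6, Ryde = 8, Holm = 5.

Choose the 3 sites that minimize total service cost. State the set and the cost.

With exactly 3 open, each restaurant uses its cheapest among the chosen.
{Milton, Pell, Irby}: Wirral→Milton 2·12=24, Orton→Irby 4·7=28, Dover→Pell 4·17=68, Quay→Milton 2·11=22, Kent→Irby 7·6=42, Ryde→Pell 4·8=32, Holm→Irby 3·5=15. Service cost 231.
{Milton, Pell, Joliet}: service cost 255
{Milton, Joliet, Irby}: service cost 287
Among all 4 size-3 choices, {Milton, Pell, Irby} is lowest.

Choose Milton, Pell and Irby; total service cost 231.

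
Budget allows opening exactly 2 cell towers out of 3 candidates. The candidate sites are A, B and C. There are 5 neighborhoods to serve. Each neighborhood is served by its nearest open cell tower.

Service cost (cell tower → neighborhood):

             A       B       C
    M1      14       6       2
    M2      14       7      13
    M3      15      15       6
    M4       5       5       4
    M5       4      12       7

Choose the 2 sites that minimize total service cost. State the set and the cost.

Choose B and C; total service cost 26.

With exactly 2 open, each neighborhood uses its cheapest among the chosen.
{B, C}: M1→C 2, M2→B 7, M3→C 6, M4→C 4, M5→C 7. Service cost 26.
{A, C}: service cost 29
{A, B}: service cost 37
Among all 3 size-2 choices, {B, C} is lowest.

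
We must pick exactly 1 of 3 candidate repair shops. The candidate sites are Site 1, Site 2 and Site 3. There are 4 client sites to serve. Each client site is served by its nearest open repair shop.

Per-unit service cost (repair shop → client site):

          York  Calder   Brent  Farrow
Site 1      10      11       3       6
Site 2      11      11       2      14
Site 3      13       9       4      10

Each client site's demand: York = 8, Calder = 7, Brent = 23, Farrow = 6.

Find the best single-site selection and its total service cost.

Choose Site 1 only; total service cost 262.

With exactly 1 open, each client site uses its cheapest among the chosen.
{Site 1}: York→Site 1 10·8=80, Calder→Site 1 11·7=77, Brent→Site 1 3·23=69, Farrow→Site 1 6·6=36. Service cost 262.
{Site 2}: service cost 295
{Site 3}: service cost 319
Among all 3 size-1 choices, {Site 1} is lowest.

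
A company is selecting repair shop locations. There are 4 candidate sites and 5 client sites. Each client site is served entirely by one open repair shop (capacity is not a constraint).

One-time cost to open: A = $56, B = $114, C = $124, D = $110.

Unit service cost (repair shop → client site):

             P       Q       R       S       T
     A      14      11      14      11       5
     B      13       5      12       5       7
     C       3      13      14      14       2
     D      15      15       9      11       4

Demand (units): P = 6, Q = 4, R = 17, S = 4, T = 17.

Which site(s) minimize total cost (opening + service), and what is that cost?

Open C only; minimum total cost 522.

For any fixed open set, each client site goes to its cheapest open site; total = fixed + service.
{C}: P→C 3·6=18, Q→C 13·4=52, R→C 14·17=238, S→C 14·4=56, T→C 2·17=34. Service 398; fixed 124; total 522.
{D}: P→D 15·6=90, Q→D 15·4=60, R→D 9·17=153, S→D 11·4=44, T→D 4·17=68. Service 415; fixed 110; total 525.
{B, C}: service 296 + fixed 238 = 534
{A, B, C, D}: P→C 3·6=18, Q→B 5·4=20, R→D 9·17=153, S→B 5·4=20, T→C 2·17=34. Service 245; fixed 404; total 649.
No other subset beats 522.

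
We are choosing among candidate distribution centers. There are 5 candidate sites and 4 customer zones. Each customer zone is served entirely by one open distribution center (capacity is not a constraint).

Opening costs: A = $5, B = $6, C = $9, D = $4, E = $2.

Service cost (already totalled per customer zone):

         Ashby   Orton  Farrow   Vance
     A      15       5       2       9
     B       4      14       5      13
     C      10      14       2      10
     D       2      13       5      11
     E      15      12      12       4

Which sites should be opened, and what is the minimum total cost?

For any fixed open set, each customer zone goes to its cheapest open site; total = fixed + service.
{A, D, E}: Ashby→D 2, Orton→A 5, Farrow→A 2, Vance→E 4. Service 13; fixed 11; total 24.
{A, D}: service 18 + fixed 9 = 27
{A, B, E}: service 15 + fixed 13 = 28
{A, B, C, D, E}: service 13 + fixed 26 = 39
No other subset beats 24.

Open A, D and E; minimum total cost 24.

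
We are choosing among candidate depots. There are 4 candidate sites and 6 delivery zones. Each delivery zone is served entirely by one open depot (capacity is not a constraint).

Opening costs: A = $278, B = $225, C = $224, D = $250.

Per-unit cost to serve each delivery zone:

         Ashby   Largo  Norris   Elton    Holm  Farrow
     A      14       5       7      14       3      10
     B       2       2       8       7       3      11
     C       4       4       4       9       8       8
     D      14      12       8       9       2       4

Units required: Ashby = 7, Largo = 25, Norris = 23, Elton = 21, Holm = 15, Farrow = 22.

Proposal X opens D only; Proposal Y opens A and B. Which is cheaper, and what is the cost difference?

Proposal X is cheaper by 1.

Proposal X: {D}: Ashby→D 14·7=98, Largo→D 12·25=300, Norris→D 8·23=184, Elton→D 9·21=189, Holm→D 2·15=30, Farrow→D 4·22=88. Service 889; fixed 250; total 1139.
Proposal Y: {A, B}: Ashby→B 2·7=14, Largo→B 2·25=50, Norris→A 7·23=161, Elton→B 7·21=147, Holm→A 3·15=45, Farrow→A 10·22=220. Service 637; fixed 503; total 1140.
Difference: |1139 − 1140| = 1.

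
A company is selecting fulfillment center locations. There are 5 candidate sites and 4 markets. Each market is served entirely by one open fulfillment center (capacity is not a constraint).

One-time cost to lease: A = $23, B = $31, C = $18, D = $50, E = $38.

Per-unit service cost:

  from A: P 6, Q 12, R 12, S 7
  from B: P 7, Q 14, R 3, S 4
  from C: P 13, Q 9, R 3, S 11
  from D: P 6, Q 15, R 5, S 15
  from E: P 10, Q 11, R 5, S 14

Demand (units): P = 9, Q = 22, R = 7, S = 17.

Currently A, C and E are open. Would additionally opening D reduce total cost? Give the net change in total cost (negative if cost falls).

Current service cost with {A, C, E}: 392.
Adding D: each market re-picks its cheapest; new service cost 392, saving 0.
Extra fixed cost: 50. Net change = 50 − 0 = 50.
(Totals: 471 → 521.)

No — net change +50 (cost rises by 50).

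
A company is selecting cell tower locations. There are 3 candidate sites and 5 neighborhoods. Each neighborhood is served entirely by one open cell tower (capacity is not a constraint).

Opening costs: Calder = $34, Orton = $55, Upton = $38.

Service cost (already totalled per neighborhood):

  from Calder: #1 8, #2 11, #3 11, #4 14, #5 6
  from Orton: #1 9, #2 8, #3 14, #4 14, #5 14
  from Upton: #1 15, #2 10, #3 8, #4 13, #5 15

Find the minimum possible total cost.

Minimum total cost: 84

For any fixed open set, each neighborhood goes to its cheapest open site; total = fixed + service.
{Calder}: #1→Calder 8, #2→Calder 11, #3→Calder 11, #4→Calder 14, #5→Calder 6. Service 50; fixed 34; total 84.
{Upton}: #1→Upton 15, #2→Upton 10, #3→Upton 8, #4→Upton 13, #5→Upton 15. Service 61; fixed 38; total 99.
{Orton}: #1→Orton 9, #2→Orton 8, #3→Orton 14, #4→Orton 14, #5→Orton 14. Service 59; fixed 55; total 114.
{Calder, Orton, Upton}: #1→Calder 8, #2→Orton 8, #3→Upton 8, #4→Upton 13, #5→Calder 6. Service 43; fixed 127; total 170.
No other subset beats 84.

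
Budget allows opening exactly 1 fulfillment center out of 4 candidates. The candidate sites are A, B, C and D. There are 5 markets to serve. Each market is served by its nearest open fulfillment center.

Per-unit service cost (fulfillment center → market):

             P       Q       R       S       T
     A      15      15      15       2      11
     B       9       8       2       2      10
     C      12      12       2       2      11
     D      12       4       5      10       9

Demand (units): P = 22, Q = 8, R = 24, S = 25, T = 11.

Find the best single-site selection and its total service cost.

With exactly 1 open, each market uses its cheapest among the chosen.
{B}: P→B 9·22=198, Q→B 8·8=64, R→B 2·24=48, S→B 2·25=50, T→B 10·11=110. Service cost 470.
{C}: service cost 579
{D}: service cost 765
Among all 4 size-1 choices, {B} is lowest.

Choose B only; total service cost 470.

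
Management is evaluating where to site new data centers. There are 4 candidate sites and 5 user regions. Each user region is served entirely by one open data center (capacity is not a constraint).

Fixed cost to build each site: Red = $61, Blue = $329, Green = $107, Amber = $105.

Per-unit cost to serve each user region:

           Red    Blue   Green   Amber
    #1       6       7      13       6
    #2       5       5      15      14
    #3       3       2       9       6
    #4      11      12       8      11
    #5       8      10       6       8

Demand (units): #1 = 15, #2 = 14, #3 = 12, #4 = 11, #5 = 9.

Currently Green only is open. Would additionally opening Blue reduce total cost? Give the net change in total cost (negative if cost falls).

Current service cost with {Green}: 655.
Adding Blue: each user region re-picks its cheapest; new service cost 341, saving 314.
Extra fixed cost: 329. Net change = 329 − 314 = 15.
(Totals: 762 → 777.)

No — net change +15 (cost rises by 15).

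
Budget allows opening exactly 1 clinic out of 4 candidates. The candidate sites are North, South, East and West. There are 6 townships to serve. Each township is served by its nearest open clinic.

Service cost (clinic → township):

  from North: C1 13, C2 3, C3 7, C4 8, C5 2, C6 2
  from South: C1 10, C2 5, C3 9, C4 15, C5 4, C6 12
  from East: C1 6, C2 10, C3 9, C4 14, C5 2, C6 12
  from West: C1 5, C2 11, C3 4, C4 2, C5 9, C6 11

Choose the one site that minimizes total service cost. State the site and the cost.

With exactly 1 open, each township uses its cheapest among the chosen.
{North}: C1→North 13, C2→North 3, C3→North 7, C4→North 8, C5→North 2, C6→North 2. Service cost 35.
{West}: service cost 42
{East}: service cost 53
Among all 4 size-1 choices, {North} is lowest.

Choose North only; total service cost 35.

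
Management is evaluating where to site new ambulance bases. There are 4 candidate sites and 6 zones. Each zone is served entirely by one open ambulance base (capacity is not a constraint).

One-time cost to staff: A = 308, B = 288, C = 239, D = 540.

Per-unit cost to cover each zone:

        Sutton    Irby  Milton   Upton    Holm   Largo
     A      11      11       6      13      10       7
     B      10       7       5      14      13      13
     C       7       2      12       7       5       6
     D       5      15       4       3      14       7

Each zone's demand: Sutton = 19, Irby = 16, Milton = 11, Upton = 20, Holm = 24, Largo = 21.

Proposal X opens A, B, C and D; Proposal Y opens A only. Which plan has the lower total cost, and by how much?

Proposal Y is cheaper by 446.

Proposal X: {A, B, C, D}: Sutton→D 5·19=95, Irby→C 2·16=32, Milton→D 4·11=44, Upton→D 3·20=60, Holm→C 5·24=120, Largo→C 6·21=126. Service 477; fixed 1375; total 1852.
Proposal Y: {A}: Sutton→A 11·19=209, Irby→A 11·16=176, Milton→A 6·11=66, Upton→A 13·20=260, Holm→A 10·24=240, Largo→A 7·21=147. Service 1098; fixed 308; total 1406.
Difference: |1852 − 1406| = 446.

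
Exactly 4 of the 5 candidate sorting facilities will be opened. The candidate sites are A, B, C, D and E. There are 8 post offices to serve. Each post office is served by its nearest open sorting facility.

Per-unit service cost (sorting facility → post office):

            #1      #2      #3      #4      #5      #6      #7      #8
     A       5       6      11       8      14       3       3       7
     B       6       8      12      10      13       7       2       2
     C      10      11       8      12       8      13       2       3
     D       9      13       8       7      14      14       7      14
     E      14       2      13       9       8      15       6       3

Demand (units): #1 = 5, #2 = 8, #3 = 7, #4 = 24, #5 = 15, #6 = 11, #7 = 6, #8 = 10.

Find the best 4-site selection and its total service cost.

Choose A, B, D and E; total service cost 450.

With exactly 4 open, each post office uses its cheapest among the chosen.
{A, B, D, E}: #1→A 5·5=25, #2→E 2·8=16, #3→D 8·7=56, #4→D 7·24=168, #5→E 8·15=120, #6→A 3·11=33, #7→B 2·6=12, #8→B 2·10=20. Service cost 450.
{A, C, D, E}: service cost 460
{A, B, C, E}: service cost 474
Among all 5 size-4 choices, {A, B, D, E} is lowest.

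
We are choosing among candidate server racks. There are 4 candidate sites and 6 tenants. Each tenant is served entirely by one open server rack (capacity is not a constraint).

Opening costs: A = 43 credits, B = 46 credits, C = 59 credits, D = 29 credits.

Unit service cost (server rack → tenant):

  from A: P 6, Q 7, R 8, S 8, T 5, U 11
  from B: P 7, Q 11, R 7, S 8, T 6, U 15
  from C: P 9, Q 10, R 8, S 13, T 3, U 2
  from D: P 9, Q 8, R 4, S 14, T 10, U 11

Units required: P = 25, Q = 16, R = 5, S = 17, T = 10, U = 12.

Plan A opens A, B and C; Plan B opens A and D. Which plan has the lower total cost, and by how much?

Plan A is cheaper by 37.

Plan A: {A, B, C}: P→A 6·25=150, Q→A 7·16=112, R→B 7·5=35, S→A 8·17=136, T→C 3·10=30, U→C 2·12=24. Service 487; fixed 148; total 635.
Plan B: {A, D}: P→A 6·25=150, Q→A 7·16=112, R→D 4·5=20, S→A 8·17=136, T→A 5·10=50, U→A 11·12=132. Service 600; fixed 72; total 672.
Difference: |635 − 672| = 37.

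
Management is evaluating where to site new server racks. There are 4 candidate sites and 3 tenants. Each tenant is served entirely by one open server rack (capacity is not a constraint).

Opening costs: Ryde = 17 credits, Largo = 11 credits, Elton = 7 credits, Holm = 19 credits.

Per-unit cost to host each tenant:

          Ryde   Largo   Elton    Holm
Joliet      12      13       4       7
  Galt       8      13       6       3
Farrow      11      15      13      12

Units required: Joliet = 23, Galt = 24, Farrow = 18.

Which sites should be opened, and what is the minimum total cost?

Open Ryde, Elton and Holm; minimum total cost 405.

For any fixed open set, each tenant goes to its cheapest open site; total = fixed + service.
{Ryde, Elton, Holm}: Joliet→Elton 4·23=92, Galt→Holm 3·24=72, Farrow→Ryde 11·18=198. Service 362; fixed 43; total 405.
{Elton, Holm}: service 380 + fixed 26 = 406
{Ryde, Largo, Elton, Holm}: Joliet→Elton 4·23=92, Galt→Holm 3·24=72, Farrow→Ryde 11·18=198. Service 362; fixed 54; total 416.
{Elton}: service 470 + fixed 7 = 477
No other subset beats 405.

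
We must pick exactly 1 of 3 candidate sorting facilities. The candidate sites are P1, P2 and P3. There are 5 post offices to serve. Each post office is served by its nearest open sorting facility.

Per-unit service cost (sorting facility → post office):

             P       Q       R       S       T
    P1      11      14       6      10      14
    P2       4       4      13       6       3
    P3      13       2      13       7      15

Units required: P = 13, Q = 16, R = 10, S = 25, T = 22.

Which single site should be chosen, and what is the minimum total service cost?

With exactly 1 open, each post office uses its cheapest among the chosen.
{P2}: P→P2 4·13=52, Q→P2 4·16=64, R→P2 13·10=130, S→P2 6·25=150, T→P2 3·22=66. Service cost 462.
{P3}: service cost 836
{P1}: service cost 985
Among all 3 size-1 choices, {P2} is lowest.

Choose P2 only; total service cost 462.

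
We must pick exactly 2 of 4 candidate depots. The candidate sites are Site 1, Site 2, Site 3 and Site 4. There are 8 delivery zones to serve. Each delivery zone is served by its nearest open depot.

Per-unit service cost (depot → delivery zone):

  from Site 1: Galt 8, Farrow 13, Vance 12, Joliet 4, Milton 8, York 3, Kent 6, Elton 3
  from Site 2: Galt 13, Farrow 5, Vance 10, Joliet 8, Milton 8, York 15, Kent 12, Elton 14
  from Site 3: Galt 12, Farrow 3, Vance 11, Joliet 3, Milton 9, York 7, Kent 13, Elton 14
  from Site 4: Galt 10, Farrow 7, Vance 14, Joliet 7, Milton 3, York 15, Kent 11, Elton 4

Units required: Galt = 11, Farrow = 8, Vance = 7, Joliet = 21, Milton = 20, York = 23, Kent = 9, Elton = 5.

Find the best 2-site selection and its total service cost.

Choose Site 1 and Site 4; total service cost 510.

With exactly 2 open, each delivery zone uses its cheapest among the chosen.
{Site 1, Site 4}: Galt→Site 1 8·11=88, Farrow→Site 4 7·8=56, Vance→Site 1 12·7=84, Joliet→Site 1 4·21=84, Milton→Site 4 3·20=60, York→Site 1 3·23=69, Kent→Site 1 6·9=54, Elton→Site 1 3·5=15. Service cost 510.
{Site 1, Site 3}: service cost 550
{Site 1, Site 2}: service cost 580
Among all 6 size-2 choices, {Site 1, Site 4} is lowest.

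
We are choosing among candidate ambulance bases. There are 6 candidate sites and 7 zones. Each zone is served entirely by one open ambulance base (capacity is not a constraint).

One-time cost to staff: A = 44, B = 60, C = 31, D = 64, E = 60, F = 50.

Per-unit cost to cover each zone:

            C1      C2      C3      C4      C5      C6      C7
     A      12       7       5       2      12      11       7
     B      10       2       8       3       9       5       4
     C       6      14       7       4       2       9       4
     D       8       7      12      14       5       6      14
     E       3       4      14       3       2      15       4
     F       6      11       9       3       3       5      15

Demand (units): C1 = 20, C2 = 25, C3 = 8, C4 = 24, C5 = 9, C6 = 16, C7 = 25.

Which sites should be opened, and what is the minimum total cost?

Open A, B and E; minimum total cost 560.

For any fixed open set, each zone goes to its cheapest open site; total = fixed + service.
{A, B, E}: C1→E 3·20=60, C2→B 2·25=50, C3→A 5·8=40, C4→A 2·24=48, C5→E 2·9=18, C6→B 5·16=80, C7→B 4·25=100. Service 396; fixed 164; total 560.
{B, E}: C1→E 3·20=60, C2→B 2·25=50, C3→B 8·8=64, C4→B 3·24=72, C5→E 2·9=18, C6→B 5·16=80, C7→B 4·25=100. Service 444; fixed 120; total 564.
{B, C}: C1→C 6·20=120, C2→B 2·25=50, C3→C 7·8=56, C4→B 3·24=72, C5→C 2·9=18, C6→B 5·16=80, C7→B 4·25=100. Service 496; fixed 91; total 587.
{A, B, C, D, E, F}: service 396 + fixed 309 = 705
No other subset beats 560.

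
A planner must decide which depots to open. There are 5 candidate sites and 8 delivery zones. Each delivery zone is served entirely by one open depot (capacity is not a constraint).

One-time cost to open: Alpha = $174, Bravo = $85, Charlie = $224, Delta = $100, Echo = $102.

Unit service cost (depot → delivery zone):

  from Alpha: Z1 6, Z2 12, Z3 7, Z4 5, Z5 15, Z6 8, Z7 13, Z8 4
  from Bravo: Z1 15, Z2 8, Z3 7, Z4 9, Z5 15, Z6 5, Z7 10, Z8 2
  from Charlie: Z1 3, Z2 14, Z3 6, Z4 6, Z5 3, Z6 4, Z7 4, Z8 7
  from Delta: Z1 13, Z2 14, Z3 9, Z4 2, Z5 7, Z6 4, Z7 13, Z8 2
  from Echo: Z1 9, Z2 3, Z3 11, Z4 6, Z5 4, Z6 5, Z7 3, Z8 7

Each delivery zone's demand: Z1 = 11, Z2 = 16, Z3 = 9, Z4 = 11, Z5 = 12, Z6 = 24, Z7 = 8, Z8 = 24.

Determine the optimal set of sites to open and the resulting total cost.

Open Delta and Echo; minimum total cost 668.

For any fixed open set, each delivery zone goes to its cheapest open site; total = fixed + service.
{Delta, Echo}: Z1→Echo 9·11=99, Z2→Echo 3·16=48, Z3→Delta 9·9=81, Z4→Delta 2·11=22, Z5→Echo 4·12=48, Z6→Delta 4·24=96, Z7→Echo 3·8=24, Z8→Delta 2·24=48. Service 466; fixed 202; total 668.
{Bravo, Echo}: service 516 + fixed 187 = 703
{Bravo, Delta, Echo}: service 448 + fixed 287 = 735
{Alpha, Bravo, Charlie, Delta, Echo}: service 361 + fixed 685 = 1046
No other subset beats 668.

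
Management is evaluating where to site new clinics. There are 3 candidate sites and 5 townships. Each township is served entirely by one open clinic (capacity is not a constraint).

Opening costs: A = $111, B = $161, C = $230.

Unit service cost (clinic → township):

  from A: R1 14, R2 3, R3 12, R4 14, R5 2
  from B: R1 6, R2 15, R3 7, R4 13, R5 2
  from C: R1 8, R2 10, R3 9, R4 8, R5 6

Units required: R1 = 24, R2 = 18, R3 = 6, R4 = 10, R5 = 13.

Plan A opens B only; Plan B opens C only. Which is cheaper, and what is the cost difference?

Plan A is cheaper by 41.

Plan A: {B}: R1→B 6·24=144, R2→B 15·18=270, R3→B 7·6=42, R4→B 13·10=130, R5→B 2·13=26. Service 612; fixed 161; total 773.
Plan B: {C}: R1→C 8·24=192, R2→C 10·18=180, R3→C 9·6=54, R4→C 8·10=80, R5→C 6·13=78. Service 584; fixed 230; total 814.
Difference: |773 − 814| = 41.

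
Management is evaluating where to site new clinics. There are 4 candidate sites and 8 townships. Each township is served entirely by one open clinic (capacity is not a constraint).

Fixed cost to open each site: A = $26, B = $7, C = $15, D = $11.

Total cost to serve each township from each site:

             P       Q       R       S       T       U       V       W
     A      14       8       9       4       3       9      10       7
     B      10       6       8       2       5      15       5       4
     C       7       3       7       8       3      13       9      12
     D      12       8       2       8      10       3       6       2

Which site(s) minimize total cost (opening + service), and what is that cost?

Open B and D; minimum total cost 53.

For any fixed open set, each township goes to its cheapest open site; total = fixed + service.
{B, D}: P→B 10, Q→B 6, R→D 2, S→B 2, T→B 5, U→D 3, V→B 5, W→D 2. Service 35; fixed 18; total 53.
{B, C, D}: service 27 + fixed 33 = 60
{C, D}: service 34 + fixed 26 = 60
{A, B, C, D}: P→C 7, Q→C 3, R→D 2, S→B 2, T→A 3, U→D 3, V→B 5, W→D 2. Service 27; fixed 59; total 86.
No other subset beats 53.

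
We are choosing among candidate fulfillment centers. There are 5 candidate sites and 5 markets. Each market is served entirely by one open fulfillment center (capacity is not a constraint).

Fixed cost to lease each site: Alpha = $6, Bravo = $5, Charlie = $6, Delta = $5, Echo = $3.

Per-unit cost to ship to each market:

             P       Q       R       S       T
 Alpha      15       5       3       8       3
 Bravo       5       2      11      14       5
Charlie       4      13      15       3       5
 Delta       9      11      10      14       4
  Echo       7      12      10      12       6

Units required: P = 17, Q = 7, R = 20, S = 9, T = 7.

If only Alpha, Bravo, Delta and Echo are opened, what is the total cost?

Total cost: 271

Each market is assigned to its cheapest site among the open ones.
{Alpha, Bravo, Delta, Echo}: P→Bravo 5·17=85, Q→Bravo 2·7=14, R→Alpha 3·20=60, S→Alpha 8·9=72, T→Alpha 3·7=21. Service 252; fixed 19; total 271.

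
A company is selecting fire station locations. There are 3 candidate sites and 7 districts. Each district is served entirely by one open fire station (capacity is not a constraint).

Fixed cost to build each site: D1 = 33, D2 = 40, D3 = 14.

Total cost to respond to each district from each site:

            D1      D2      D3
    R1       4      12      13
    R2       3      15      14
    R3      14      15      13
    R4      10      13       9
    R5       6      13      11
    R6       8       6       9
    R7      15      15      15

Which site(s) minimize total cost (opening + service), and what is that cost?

Open D1 only; minimum total cost 93.

For any fixed open set, each district goes to its cheapest open site; total = fixed + service.
{D1}: R1→D1 4, R2→D1 3, R3→D1 14, R4→D1 10, R5→D1 6, R6→D1 8, R7→D1 15. Service 60; fixed 33; total 93.
{D3}: R1→D3 13, R2→D3 14, R3→D3 13, R4→D3 9, R5→D3 11, R6→D3 9, R7→D3 15. Service 84; fixed 14; total 98.
{D1, D3}: service 58 + fixed 47 = 105
{D1, D2, D3}: service 56 + fixed 87 = 143
No other subset beats 93.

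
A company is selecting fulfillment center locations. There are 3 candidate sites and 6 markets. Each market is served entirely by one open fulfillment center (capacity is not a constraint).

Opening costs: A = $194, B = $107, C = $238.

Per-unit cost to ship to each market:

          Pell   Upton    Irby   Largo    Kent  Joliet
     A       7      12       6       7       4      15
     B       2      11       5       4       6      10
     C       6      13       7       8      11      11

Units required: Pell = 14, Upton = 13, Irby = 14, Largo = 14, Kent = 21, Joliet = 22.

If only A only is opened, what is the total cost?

Each market is assigned to its cheapest site among the open ones.
{A}: Pell→A 7·14=98, Upton→A 12·13=156, Irby→A 6·14=84, Largo→A 7·14=98, Kent→A 4·21=84, Joliet→A 15·22=330. Service 850; fixed 194; total 1044.

Total cost: 1044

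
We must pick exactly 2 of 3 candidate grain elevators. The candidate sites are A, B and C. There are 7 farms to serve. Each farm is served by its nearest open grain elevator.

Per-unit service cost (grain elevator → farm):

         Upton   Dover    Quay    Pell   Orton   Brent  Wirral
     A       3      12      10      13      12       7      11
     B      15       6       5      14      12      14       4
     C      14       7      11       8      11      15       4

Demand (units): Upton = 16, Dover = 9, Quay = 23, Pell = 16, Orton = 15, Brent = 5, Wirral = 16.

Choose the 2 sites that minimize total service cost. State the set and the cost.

With exactly 2 open, each farm uses its cheapest among the chosen.
{A, B}: Upton→A 3·16=48, Dover→B 6·9=54, Quay→B 5·23=115, Pell→A 13·16=208, Orton→A 12·15=180, Brent→A 7·5=35, Wirral→B 4·16=64. Service cost 704.
{A, C}: service cost 733
{B, C}: service cost 820
Among all 3 size-2 choices, {A, B} is lowest.

Choose A and B; total service cost 704.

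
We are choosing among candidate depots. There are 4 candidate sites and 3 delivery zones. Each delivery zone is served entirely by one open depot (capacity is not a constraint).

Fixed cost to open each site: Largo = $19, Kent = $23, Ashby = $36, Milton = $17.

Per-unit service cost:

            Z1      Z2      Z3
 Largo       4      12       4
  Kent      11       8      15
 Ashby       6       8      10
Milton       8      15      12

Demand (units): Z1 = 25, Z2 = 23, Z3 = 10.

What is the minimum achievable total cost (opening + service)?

For any fixed open set, each delivery zone goes to its cheapest open site; total = fixed + service.
{Largo, Kent}: Z1→Largo 4·25=100, Z2→Kent 8·23=184, Z3→Largo 4·10=40. Service 324; fixed 42; total 366.
{Largo, Ashby}: service 324 + fixed 55 = 379
{Largo, Kent, Milton}: service 324 + fixed 59 = 383
{Largo, Kent, Ashby, Milton}: service 324 + fixed 95 = 419
No other subset beats 366.

Minimum total cost: 366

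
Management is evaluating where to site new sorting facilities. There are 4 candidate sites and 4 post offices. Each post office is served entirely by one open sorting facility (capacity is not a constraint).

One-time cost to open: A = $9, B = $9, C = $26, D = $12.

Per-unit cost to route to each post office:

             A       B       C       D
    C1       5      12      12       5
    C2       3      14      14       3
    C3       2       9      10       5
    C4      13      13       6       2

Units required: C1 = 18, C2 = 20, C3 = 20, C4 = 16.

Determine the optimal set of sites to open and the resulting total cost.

For any fixed open set, each post office goes to its cheapest open site; total = fixed + service.
{A, D}: C1→A 5·18=90, C2→A 3·20=60, C3→A 2·20=40, C4→D 2·16=32. Service 222; fixed 21; total 243.
{A, B, D}: service 222 + fixed 30 = 252
{A, C, D}: C1→A 5·18=90, C2→A 3·20=60, C3→A 2·20=40, C4→D 2·16=32. Service 222; fixed 47; total 269.
{A, B, C, D}: service 222 + fixed 56 = 278
No other subset beats 243.

Open A and D; minimum total cost 243.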